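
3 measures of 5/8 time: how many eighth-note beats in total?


Time signature 5/8: the bottom number 8 means the eighth note gets one count
The top number 5 means 5 eighth-note beats per measure
Total = 5 × 3 measures
= 15 eighth-note beats


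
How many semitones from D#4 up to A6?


Step by step:
Absolute semitone position = octave×12 + chromatic position
D#4: 4×12 + 3 = 51
A6: 6×12 + 9 = 81
Difference = 81 - 51 = 30
= 30 semitones


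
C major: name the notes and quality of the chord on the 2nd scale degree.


Solution.
C major scale: C D E F G A B
Diatonic triad on degree 2 stacks scale notes 2, 4, 6: D F A
D→F = 3 semitones; D→A = 7 semitones → minor triad
= D F A (minor)


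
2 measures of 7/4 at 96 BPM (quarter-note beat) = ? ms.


Working:
Quarter-note beat duration = 60000 / 96 ms
Beats per measure (7/4) = 7
One measure = 7 × 60000 / 96 = 420000 / 96 ms
2 measures = 2 × 420000 / 96 = 840000 / 96
= 8750.0 ms


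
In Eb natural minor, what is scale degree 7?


Natural minor scale pattern: W-H-W-W-H-W-W (2-1-2-2-1-2-2 semitones)
Starting from Eb:
  Eb + 2 semitones → F
  F + 1 semitone → Gb
  Gb + 2 semitones → Ab
  Ab + 2 semitones → Bb
  Bb + 1 semitone → Cb
  Cb + 2 semitones → Db
  Db + 2 semitones → Eb
Scale: Eb F Gb Ab Bb Cb Db
Degree 7 = Db


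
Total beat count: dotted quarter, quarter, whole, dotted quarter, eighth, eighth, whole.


Step by step:
Beat values:
  dotted quarter = 1.5 beats
  quarter = 1 beat
  whole = 4 beats
  dotted quarter = 1.5 beats
  eighth = 0.5 beats
  eighth = 0.5 beats
  whole = 4 beats
Sum = 1.5 + 1 + 4 + 1.5 + 0.5 + 0.5 + 4
= 13 beats


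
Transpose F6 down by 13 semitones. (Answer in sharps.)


Working:
F6: chromatic position 5 in octave 6 → absolute = 6×12 + 5 = 77
Transpose down 13: 77 - 13 = 64
64 = 5×12 + 4 → E in octave 5
Result = E5


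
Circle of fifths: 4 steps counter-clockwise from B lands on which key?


Solution.
Each counter-clockwise step moves down a perfect 5th (= up a perfect 4th)
From B: B → E → A → D → G
= G


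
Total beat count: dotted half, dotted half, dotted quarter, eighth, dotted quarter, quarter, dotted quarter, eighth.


Reasoning:
Beat values:
  dotted half = 3 beats
  dotted half = 3 beats
  dotted quarter = 1.5 beats
  eighth = 0.5 beats
  dotted quarter = 1.5 beats
  quarter = 1 beat
  dotted quarter = 1.5 beats
  eighth = 0.5 beats
Sum = 3 + 3 + 1.5 + 0.5 + 1.5 + 1 + 1.5 + 0.5
= 12.5 beats


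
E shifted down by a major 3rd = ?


Solution.
major 3rd: 3 letter names, 4 semitones
Letter: E - 2 → C
Pitch: E - 4 semitones, spelled as a C → C
= C


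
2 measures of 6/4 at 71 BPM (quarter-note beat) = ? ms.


Reasoning:
Quarter-note beat duration = 60000 / 71 ms
Beats per measure (6/4) = 6
One measure = 6 × 60000 / 71 = 360000 / 71 ms
2 measures = 2 × 360000 / 71 = 720000 / 71
= 10140.8 ms


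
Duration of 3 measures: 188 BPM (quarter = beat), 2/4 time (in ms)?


Step by step:
Quarter-note beat duration = 60000 / 188 ms
Beats per measure (2/4) = 2
One measure = 2 × 60000 / 188 = 120000 / 188 ms
3 measures = 3 × 120000 / 188 = 360000 / 188
= 1914.9 ms


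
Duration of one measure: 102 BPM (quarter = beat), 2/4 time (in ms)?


Quarter-note beat duration = 60000 / 102 ms
Beats per measure (2/4) = 2
One measure = 2 × 60000 / 102 = 120000 / 102 ms
= 1176.5 ms


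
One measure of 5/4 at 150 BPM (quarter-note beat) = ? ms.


Let's work it out.
Quarter-note beat duration = 60000 / 150 ms
Beats per measure (5/4) = 5
One measure = 5 × 60000 / 150 = 300000 / 150 ms
= 2000.0 ms


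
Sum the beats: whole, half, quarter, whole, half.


Beat values:
  whole = 4 beats
  half = 2 beats
  quarter = 1 beat
  whole = 4 beats
  half = 2 beats
Sum = 4 + 2 + 1 + 4 + 2
= 13 beats


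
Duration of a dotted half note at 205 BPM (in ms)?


Reasoning:
One quarter-note beat = 60000 / BPM = 60000 / 205 ms
Dotted half note = 3 × quarter note
Duration = 3 × 60000 / 205 = 180000 / 205
= 878.0 ms


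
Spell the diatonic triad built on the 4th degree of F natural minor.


F natural minor scale: F G Ab Bb C Db Eb
Diatonic triad on degree 4 stacks scale notes 4, 6, 1: Bb Db F
Bb→Db = 3 semitones; Bb→F = 7 semitones → minor triad
= Bb Db F (minor)


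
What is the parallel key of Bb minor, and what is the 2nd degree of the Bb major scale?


Reasoning:
Parallel keys share the same tonic but differ in mode
Bb minor → parallel is Bb major
Bb major scale: Bb C D Eb F G A
= Bb major; 2nd degree = C


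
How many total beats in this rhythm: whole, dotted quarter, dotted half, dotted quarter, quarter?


Reasoning:
Beat values:
  whole = 4 beats
  dotted quarter = 1.5 beats
  dotted half = 3 beats
  dotted quarter = 1.5 beats
  quarter = 1 beat
Sum = 4 + 1.5 + 3 + 1.5 + 1
= 11 beats


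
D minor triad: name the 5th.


Working:
Minor triad = root + minor 3rd (3 semitones) + perfect 5th (7 semitones)
A triad on D stacks thirds, so the chord tones use letter names D-F-A
Root: D
Minor 3rd above D: F
Perfect 5th above D: A
The 5th = A


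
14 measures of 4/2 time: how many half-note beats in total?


Step by step:
Time signature 4/2: the bottom number 2 means the half note gets one count
The top number 4 means 4 half-note beats per measure
Total = 4 × 14 measures
= 56 half-note beats


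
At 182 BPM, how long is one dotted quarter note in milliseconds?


Step by step:
One quarter-note beat = 60000 / BPM = 60000 / 182 ms
Dotted quarter note = 3/2 × quarter note
Duration = 3/2 × 60000 / 182 = 90000 / 182
= 494.5 ms


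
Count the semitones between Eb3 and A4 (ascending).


Absolute semitone position = octave×12 + chromatic position
Eb3: 3×12 + 3 = 39
A4: 4×12 + 9 = 57
Difference = 57 - 39 = 18
= 18 semitones


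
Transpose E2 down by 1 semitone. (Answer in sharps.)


Working:
E2: chromatic position 4 in octave 2 → absolute = 2×12 + 4 = 28
Transpose down 1: 28 - 1 = 27
27 = 2×12 + 3 → D# in octave 2
Result = D#2


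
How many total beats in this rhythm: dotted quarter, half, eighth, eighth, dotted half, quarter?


Step by step:
Beat values:
  dotted quarter = 1.5 beats
  half = 2 beats
  eighth = 0.5 beats
  eighth = 0.5 beats
  dotted half = 3 beats
  quarter = 1 beat
Sum = 1.5 + 2 + 0.5 + 0.5 + 3 + 1
= 8.5 beats


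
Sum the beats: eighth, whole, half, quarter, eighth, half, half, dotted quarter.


Working:
Beat values:
  eighth = 0.5 beats
  whole = 4 beats
  half = 2 beats
  quarter = 1 beat
  eighth = 0.5 beats
  half = 2 beats
  half = 2 beats
  dotted quarter = 1.5 beats
Sum = 0.5 + 4 + 2 + 1 + 0.5 + 2 + 2 + 1.5
= 13.5 beats


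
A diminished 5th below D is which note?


A 5th spans 5 letter names, so from D we land on G
A diminished 5th = 6 semitones below D
Spell G at that pitch: G#
= G#


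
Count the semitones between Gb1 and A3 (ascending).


Absolute semitone position = octave×12 + chromatic position
Gb1: 1×12 + 6 = 18
A3: 3×12 + 9 = 45
Difference = 45 - 18 = 27
= 27 semitones


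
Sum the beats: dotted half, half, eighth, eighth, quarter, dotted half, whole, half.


Beat values:
  dotted half = 3 beats
  half = 2 beats
  eighth = 0.5 beats
  eighth = 0.5 beats
  quarter = 1 beat
  dotted half = 3 beats
  whole = 4 beats
  half = 2 beats
Sum = 3 + 2 + 0.5 + 0.5 + 1 + 3 + 4 + 2
= 16 beats


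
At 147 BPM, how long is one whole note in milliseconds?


Let's work it out.
One quarter-note beat = 60000 / BPM = 60000 / 147 ms
Whole note = 4 × quarter note
Duration = 4 × 60000 / 147 = 240000 / 147
= 1632.7 ms


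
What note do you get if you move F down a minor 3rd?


Let's work it out.
minor 3rd: 3 letter names, 3 semitones
Letter: F - 2 → D
Pitch: F - 3 semitones, spelled as a D → D
= D


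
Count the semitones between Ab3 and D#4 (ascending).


Reasoning:
Absolute semitone position = octave×12 + chromatic position
Ab3: 3×12 + 8 = 44
D#4: 4×12 + 3 = 51
Difference = 51 - 44 = 7
= 7 semitones


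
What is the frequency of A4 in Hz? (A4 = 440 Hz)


f = 440 × 2^(n/12) where n = semitones from A4
A4: 0 semitones from A4
f = 440 × 2^(0/12)
f = 440.00 Hz


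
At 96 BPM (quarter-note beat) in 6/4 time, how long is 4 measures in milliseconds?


Quarter-note beat duration = 60000 / 96 ms
Beats per measure (6/4) = 6
One measure = 6 × 60000 / 96 = 360000 / 96 ms
4 measures = 4 × 360000 / 96 = 1440000 / 96
= 15000.0 ms


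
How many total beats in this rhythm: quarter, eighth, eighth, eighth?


Let's work it out.
Beat values:
  quarter = 1 beat
  eighth = 0.5 beats
  eighth = 0.5 beats
  eighth = 0.5 beats
Sum = 1 + 0.5 + 0.5 + 0.5
= 2.5 beats


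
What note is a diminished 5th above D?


Working:
A 5th spans 5 letter names, so from D we land on A
A diminished 5th = 6 semitones above D
Spell A at that pitch: Ab
= Ab


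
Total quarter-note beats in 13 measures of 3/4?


Reasoning:
Time signature 3/4: the bottom number 4 means the quarter note gets one count
The top number 3 means 3 quarter-note beats per measure
Total = 3 × 13 measures
= 39 quarter-note beats


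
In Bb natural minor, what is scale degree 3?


Natural minor scale pattern: W-H-W-W-H-W-W (2-1-2-2-1-2-2 semitones)
Starting from Bb:
  Bb + 2 semitones → C
  C + 1 semitone → Db
  Db + 2 semitones → Eb
  Eb + 2 semitones → F
  F + 1 semitone → Gb
  Gb + 2 semitones → Ab
  Ab + 2 semitones → Bb
Scale: Bb C Db Eb F Gb Ab
Degree 3 = Db


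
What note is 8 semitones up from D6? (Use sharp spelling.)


Step by step:
D6: chromatic position 2 in octave 6 → absolute = 6×12 + 2 = 74
Transpose up 8: 74 + 8 = 82
82 = 6×12 + 10 → A# in octave 6
Result = A#6


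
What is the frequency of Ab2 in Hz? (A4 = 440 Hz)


f = 440 × 2^(n/12) where n = semitones from A4
Ab2: -25 semitones from A4
f = 440 × 2^(-25/12)
f = 103.83 Hz


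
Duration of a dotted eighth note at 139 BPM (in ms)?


Step by step:
One quarter-note beat = 60000 / BPM = 60000 / 139 ms
Dotted eighth note = 3/4 × quarter note
Duration = 3/4 × 60000 / 139 = 45000 / 139
= 323.7 ms


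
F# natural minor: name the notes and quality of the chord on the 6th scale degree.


Solution.
F# natural minor scale: F# G# A B C# D E
Diatonic triad on degree 6 stacks scale notes 6, 1, 3: D F# A
D→F# = 4 semitones; D→A = 7 semitones → major triad
= D F# A (major)


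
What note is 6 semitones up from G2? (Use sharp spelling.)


Solution.
G2: chromatic position 7 in octave 2 → absolute = 2×12 + 7 = 31
Transpose up 6: 31 + 6 = 37
37 = 3×12 + 1 → C# in octave 3
Result = C#3


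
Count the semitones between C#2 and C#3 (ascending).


Absolute semitone position = octave×12 + chromatic position
C#2: 2×12 + 1 = 25
C#3: 3×12 + 1 = 37
Difference = 37 - 25 = 12
= 12 semitones


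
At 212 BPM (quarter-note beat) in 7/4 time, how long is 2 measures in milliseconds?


Reasoning:
Quarter-note beat duration = 60000 / 212 ms
Beats per measure (7/4) = 7
One measure = 7 × 60000 / 212 = 420000 / 212 ms
2 measures = 2 × 420000 / 212 = 840000 / 212
= 3962.3 ms


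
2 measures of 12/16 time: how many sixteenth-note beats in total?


Solution.
Time signature 12/16: the bottom number 16 means the sixteenth note gets one count
The top number 12 means 12 sixteenth-note beats per measure
Total = 12 × 2 measures
= 24 sixteenth-note beats


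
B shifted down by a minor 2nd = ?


minor 2nd: 2 letter names, 1 semitones
Letter: B - 1 → A
Pitch: B - 1 semitones, spelled as an A → A#
= A#


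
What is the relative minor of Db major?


Let's work it out.
The relative minor shares the major's key signature and starts on its 6th degree
6th degree = a major 6th above the tonic; a major 6th above Db is Bb
→ relative minor of Db major is Bb minor
= Bb minor


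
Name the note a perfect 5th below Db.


Step by step:
A 5th spans 5 letter names, so from D we land on G
A perfect 5th = 7 semitones below Db
Spell G at that pitch: Gb
= Gb


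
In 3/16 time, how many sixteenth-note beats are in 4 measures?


Let's work it out.
Time signature 3/16: the bottom number 16 means the sixteenth note gets one count
The top number 3 means 3 sixteenth-note beats per measure
Total = 3 × 4 measures
= 12 sixteenth-note beats


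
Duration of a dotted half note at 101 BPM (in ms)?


Working:
One quarter-note beat = 60000 / BPM = 60000 / 101 ms
Dotted half note = 3 × quarter note
Duration = 3 × 60000 / 101 = 180000 / 101
= 1782.2 ms


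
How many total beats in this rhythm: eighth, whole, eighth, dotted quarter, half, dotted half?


Step by step:
Beat values:
  eighth = 0.5 beats
  whole = 4 beats
  eighth = 0.5 beats
  dotted quarter = 1.5 beats
  half = 2 beats
  dotted half = 3 beats
Sum = 0.5 + 4 + 0.5 + 1.5 + 2 + 3
= 11.5 beats


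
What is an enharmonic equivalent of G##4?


Step by step:
Enharmonic notes sound the same pitch but are spelled with different letter names
G## and A name the same pitch class
= A4


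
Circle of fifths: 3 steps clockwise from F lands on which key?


Working:
Each clockwise step on the circle of fifths moves up a perfect 5th
From F: F → C → G → D
= D


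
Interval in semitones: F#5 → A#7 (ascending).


Solution.
Absolute semitone position = octave×12 + chromatic position
F#5: 5×12 + 6 = 66
A#7: 7×12 + 10 = 94
Difference = 94 - 66 = 28
= 28 semitones


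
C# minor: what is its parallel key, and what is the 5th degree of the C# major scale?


Solution.
Parallel keys share the same tonic but differ in mode
C# minor → parallel is C# major
C# major scale: C# D# E# F# G# A# B#
= C# major; 5th degree = G#


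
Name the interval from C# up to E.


Letter names: C → E spans 3 letter names → a 3rd
Semitones: C# → E = 3 half-steps
A 3rd of 3 semitones is a minor 3rd
= minor 3rd


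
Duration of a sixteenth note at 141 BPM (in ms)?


One quarter-note beat = 60000 / BPM = 60000 / 141 ms
Sixteenth note = 1/4 × quarter note
Duration = 1/4 × 60000 / 141 = 15000 / 141
= 106.4 ms


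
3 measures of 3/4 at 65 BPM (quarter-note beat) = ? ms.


Working:
Quarter-note beat duration = 60000 / 65 ms
Beats per measure (3/4) = 3
One measure = 3 × 60000 / 65 = 180000 / 65 ms
3 measures = 3 × 180000 / 65 = 540000 / 65
= 8307.7 ms


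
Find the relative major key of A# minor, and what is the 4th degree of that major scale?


Solution.
The relative major shares the key signature and is a minor 3rd above the minor tonic
A minor 3rd above A# is C#
→ relative major of A# minor is C# major
C# major scale: C# D# E# F# G# A# B#
= C# major; 4th degree = F#


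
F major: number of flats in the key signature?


Solution.
Flat major keys: C(0), F(1), Bb(2), Eb(3), Ab(4), Db(5), Gb(6), Cb(7)
F major has 1 flat
Order of flats: Bb Eb Ab Db Gb Cb Fb → first 1: Bb
= 1 flat


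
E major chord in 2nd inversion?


Reasoning:
Root position: E G# B
2nd inversion: move root and 3rd up an octave
Bass note: B
Notes (bottom to top) = B E G#


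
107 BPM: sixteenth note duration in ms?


Solution.
One quarter-note beat = 60000 / BPM = 60000 / 107 ms
Sixteenth note = 1/4 × quarter note
Duration = 1/4 × 60000 / 107 = 15000 / 107
= 140.2 ms


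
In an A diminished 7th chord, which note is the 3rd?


Working:
Diminished 7th chord = root + minor 3rd + diminished 5th + diminished 7th
Seventh chords stack in thirds, so the letter names are A-C-E-G
Root: A
Minor 3rd above A: C
Diminished 5th above A: Eb
Diminished 7th above A: Gb
The 3rd = C


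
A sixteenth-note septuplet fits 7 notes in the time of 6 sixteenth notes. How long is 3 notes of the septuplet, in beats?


Let's work it out.
Septuplet: 7 notes occupy the space of 6 sixteenth notes
Space = 6 × 1/4 = 3/2 beats
Each septuplet note = 3/2 / 7 = 3/14 beats
3 notes = 3 × 3/14 = 9/14
= 9/14 beats


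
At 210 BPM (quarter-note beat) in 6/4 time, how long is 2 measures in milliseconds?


Solution.
Quarter-note beat duration = 60000 / 210 ms
Beats per measure (6/4) = 6
One measure = 6 × 60000 / 210 = 360000 / 210 ms
2 measures = 2 × 360000 / 210 = 720000 / 210
= 3428.6 ms


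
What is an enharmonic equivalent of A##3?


Reasoning:
Enharmonic notes sound the same pitch but are spelled with different letter names
A## and B name the same pitch class
= B3


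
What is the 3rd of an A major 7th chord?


Major 7th chord = root + major 3rd + perfect 5th + major 7th
Seventh chords stack in thirds, so the letter names are A-C-E-G
Root: A
Major 3rd above A: C#
Perfect 5th above A: E
Major 7th above A: G#
The 3rd = C#


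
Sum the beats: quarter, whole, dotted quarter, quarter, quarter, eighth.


Step by step:
Beat values:
  quarter = 1 beat
  whole = 4 beats
  dotted quarter = 1.5 beats
  quarter = 1 beat
  quarter = 1 beat
  eighth = 0.5 beats
Sum = 1 + 4 + 1.5 + 1 + 1 + 0.5
= 9 beats


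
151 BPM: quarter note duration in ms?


Reasoning:
One quarter-note beat = 60000 / BPM = 60000 / 151 ms
Duration = 60000 / 151
= 397.4 ms


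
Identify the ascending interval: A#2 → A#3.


Letter names: A → A spans 8 letter names → an octave
Semitones: A#2 → A#3 = 12 half-steps
An octave of 12 semitones is a perfect octave
= perfect octave


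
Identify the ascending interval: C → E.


Step by step:
Letter names: C → E spans 3 letter names → a 3rd
Semitones: C → E = 4 half-steps
A 3rd of 4 semitones is a major 3rd
= major 3rd


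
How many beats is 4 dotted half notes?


Step by step:
Base half note = 2 beats
Dot 1 adds half the previous value: +1
One dotted half = 2 + 1 = 3
4 of them = 4 × 3 = 12
= 12 beats


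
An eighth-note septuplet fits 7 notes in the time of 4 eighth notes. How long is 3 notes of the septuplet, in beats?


Let's work it out.
Septuplet: 7 notes occupy the space of 4 eighth notes
Space = 4 × 1/2 = 2 beats
Each septuplet note = 2 / 7 = 2/7 beats
3 notes = 3 × 2/7 = 6/7
= 6/7 beats


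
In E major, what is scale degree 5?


Reasoning:
Major scale pattern: W-W-H-W-W-W-H (2-2-1-2-2-2-1 semitones)
Starting from E:
  E + 2 semitones → F#
  F# + 2 semitones → G#
  G# + 1 semitone → A
  A + 2 semitones → B
  B + 2 semitones → C#
  C# + 2 semitones → D#
  D# + 1 semitone → E
Scale: E F# G# A B C# D#
Degree 5 = B


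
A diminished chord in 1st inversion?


Root position: A C Eb
1st inversion: move root up an octave
Bass note: C
Notes (bottom to top) = C Eb A


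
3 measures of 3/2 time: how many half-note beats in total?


Reasoning:
Time signature 3/2: the bottom number 2 means the half note gets one count
The top number 3 means 3 half-note beats per measure
Total = 3 × 3 measures
= 9 half-note beats


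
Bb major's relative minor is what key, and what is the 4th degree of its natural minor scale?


Solution.
The relative minor shares the major's key signature and starts on its 6th degree
6th degree = a major 6th above the tonic; a major 6th above Bb is G
→ relative minor of Bb major is G minor
G natural minor scale: G A Bb C D Eb F
= G minor; 4th degree = C


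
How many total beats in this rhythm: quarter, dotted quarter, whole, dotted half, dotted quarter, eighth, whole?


Solution.
Beat values:
  quarter = 1 beat
  dotted quarter = 1.5 beats
  whole = 4 beats
  dotted half = 3 beats
  dotted quarter = 1.5 beats
  eighth = 0.5 beats
  whole = 4 beats
Sum = 1 + 1.5 + 4 + 3 + 1.5 + 0.5 + 4
= 15.5 beats


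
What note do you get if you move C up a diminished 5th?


Step by step:
diminished 5th: 5 letter names, 6 semitones
Letter: C + 4 → G
Pitch: C + 6 semitones, spelled as a G → Gb
= Gb


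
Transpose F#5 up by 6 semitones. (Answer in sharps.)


Step by step:
F#5: chromatic position 6 in octave 5 → absolute = 5×12 + 6 = 66
Transpose up 6: 66 + 6 = 72
72 = 6×12 + 0 → C in octave 6
Result = C6


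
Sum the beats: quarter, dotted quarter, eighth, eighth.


Let's work it out.
Beat values:
  quarter = 1 beat
  dotted quarter = 1.5 beats
  eighth = 0.5 beats
  eighth = 0.5 beats
Sum = 1 + 1.5 + 0.5 + 0.5
= 3.5 beats


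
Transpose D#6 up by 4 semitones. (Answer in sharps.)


Solution.
D#6: chromatic position 3 in octave 6 → absolute = 6×12 + 3 = 75
Transpose up 4: 75 + 4 = 79
79 = 6×12 + 7 → G in octave 6
Result = G6


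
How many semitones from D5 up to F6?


Reasoning:
Absolute semitone position = octave×12 + chromatic position
D5: 5×12 + 2 = 62
F6: 6×12 + 5 = 77
Difference = 77 - 62 = 15
= 15 semitones


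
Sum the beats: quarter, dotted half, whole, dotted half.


Beat values:
  quarter = 1 beat
  dotted half = 3 beats
  whole = 4 beats
  dotted half = 3 beats
Sum = 1 + 3 + 4 + 3
= 11 beats


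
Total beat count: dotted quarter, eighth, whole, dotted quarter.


Beat values:
  dotted quarter = 1.5 beats
  eighth = 0.5 beats
  whole = 4 beats
  dotted quarter = 1.5 beats
Sum = 1.5 + 0.5 + 4 + 1.5
= 7.5 beats


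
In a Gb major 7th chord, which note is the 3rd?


Major 7th chord = root + major 3rd + perfect 5th + major 7th
Seventh chords stack in thirds, so the letter names are G-B-D-F
Root: Gb
Major 3rd above Gb: Bb
Perfect 5th above Gb: Db
Major 7th above Gb: F
The 3rd = Bb


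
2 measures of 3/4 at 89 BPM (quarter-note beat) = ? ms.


Working:
Quarter-note beat duration = 60000 / 89 ms
Beats per measure (3/4) = 3
One measure = 3 × 60000 / 89 = 180000 / 89 ms
2 measures = 2 × 180000 / 89 = 360000 / 89
= 4044.9 ms


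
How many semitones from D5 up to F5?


Reasoning:
Absolute semitone position = octave×12 + chromatic position
D5: 5×12 + 2 = 62
F5: 5×12 + 5 = 65
Difference = 65 - 62 = 3
= 3 semitones


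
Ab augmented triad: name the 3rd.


Step by step:
Augmented triad = root + major 3rd (4 semitones) + augmented 5th (8 semitones)
A triad on Ab stacks thirds, so the chord tones use letter names A-C-E
Root: Ab
Major 3rd above Ab: C
Augmented 5th above Ab: E
The 3rd = C


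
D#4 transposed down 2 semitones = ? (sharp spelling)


D#4: chromatic position 3 in octave 4 → absolute = 4×12 + 3 = 51
Transpose down 2: 51 - 2 = 49
49 = 4×12 + 1 → C# in octave 4
Result = C#4


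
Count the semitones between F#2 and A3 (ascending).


Reasoning:
Absolute semitone position = octave×12 + chromatic position
F#2: 2×12 + 6 = 30
A3: 3×12 + 9 = 45
Difference = 45 - 30 = 15
= 15 semitones


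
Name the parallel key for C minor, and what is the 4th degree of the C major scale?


Let's work it out.
Parallel keys share the same tonic but differ in mode
C minor → parallel is C major
C major scale: C D E F G A B
= C major; 4th degree = F


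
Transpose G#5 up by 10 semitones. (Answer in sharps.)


Reasoning:
G#5: chromatic position 8 in octave 5 → absolute = 5×12 + 8 = 68
Transpose up 10: 68 + 10 = 78
78 = 6×12 + 6 → F# in octave 6
Result = F#6


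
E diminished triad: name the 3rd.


Let's work it out.
Diminished triad = root + minor 3rd (3 semitones) + diminished 5th (6 semitones)
A triad on E stacks thirds, so the chord tones use letter names E-G-B
Root: E
Minor 3rd above E: G
Diminished 5th above E: Bb
The 3rd = G


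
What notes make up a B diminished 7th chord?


Solution.
Diminished 7th chord = root + minor 3rd + diminished 5th + diminished 7th
Seventh chords stack in thirds, so the letter names are B-D-F-A
Root: B
Minor 3rd above B: D
Diminished 5th above B: F
Diminished 7th above B: Ab
Chord = B D F Ab


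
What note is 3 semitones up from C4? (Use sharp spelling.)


Let's work it out.
C4: chromatic position 0 in octave 4 → absolute = 4×12 + 0 = 48
Transpose up 3: 48 + 3 = 51
51 = 4×12 + 3 → D# in octave 4
Result = D#4


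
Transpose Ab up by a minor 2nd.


Step by step:
minor 2nd: 2 letter names, 1 semitones
Letter: A + 1 → B
Pitch: Ab + 1 semitones, spelled as a B → Bbb
= Bbb


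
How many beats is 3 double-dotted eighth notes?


Let's work it out.
Base eighth note = 1/2 beats
Dot 1 adds half the previous value: +1/4
Dot 2 adds half the previous value: +1/8
One double-dotted eighth = 1/2 + 1/4 + 1/8 = 7/8
3 of them = 3 × 7/8 = 21/8
= 21/8 beats


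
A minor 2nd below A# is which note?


Let's work it out.
A 2nd spans 2 letter names, so from A we land on G
A minor 2nd = 1 semitone below A#
Spell G at that pitch: G##
= G##


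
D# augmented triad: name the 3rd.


Step by step:
Augmented triad = root + major 3rd (4 semitones) + augmented 5th (8 semitones)
A triad on D# stacks thirds, so the chord tones use letter names D-F-A
Root: D#
Major 3rd above D#: F##
Augmented 5th above D#: A##
The 3rd = F##


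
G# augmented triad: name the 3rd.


Let's work it out.
Augmented triad = root + major 3rd (4 semitones) + augmented 5th (8 semitones)
A triad on G# stacks thirds, so the chord tones use letter names G-B-D
Root: G#
Major 3rd above G#: B#
Augmented 5th above G#: D##
The 3rd = B#


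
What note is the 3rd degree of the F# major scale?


Major scale pattern: W-W-H-W-W-W-H (2-2-1-2-2-2-1 semitones)
Starting from F#:
  F# + 2 semitones → G#
  G# + 2 semitones → A#
  A# + 1 semitone → B
  B + 2 semitones → C#
  C# + 2 semitones → D#
  D# + 2 semitones → E#
  E# + 1 semitone → F#
Scale: F# G# A# B C# D# E#
Degree 3 = A#


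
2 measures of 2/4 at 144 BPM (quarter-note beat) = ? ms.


Let's work it out.
Quarter-note beat duration = 60000 / 144 ms
Beats per measure (2/4) = 2
One measure = 2 × 60000 / 144 = 120000 / 144 ms
2 measures = 2 × 120000 / 144 = 240000 / 144
= 1666.7 ms


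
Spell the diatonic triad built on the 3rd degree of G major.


G major scale: G A B C D E F#
Diatonic triad on degree 3 stacks scale notes 3, 5, 7: B D F#
B→D = 3 semitones; B→F# = 7 semitones → minor triad
= B D F# (minor)


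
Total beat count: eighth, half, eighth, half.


Let's work it out.
Beat values:
  eighth = 0.5 beats
  half = 2 beats
  eighth = 0.5 beats
  half = 2 beats
Sum = 0.5 + 2 + 0.5 + 2
= 5 beats


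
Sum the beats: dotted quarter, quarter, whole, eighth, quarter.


Beat values:
  dotted quarter = 1.5 beats
  quarter = 1 beat
  whole = 4 beats
  eighth = 0.5 beats
  quarter = 1 beat
Sum = 1.5 + 1 + 4 + 0.5 + 1
= 8 beats


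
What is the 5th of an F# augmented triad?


Reasoning:
Augmented triad = root + major 3rd (4 semitones) + augmented 5th (8 semitones)
A triad on F# stacks thirds, so the chord tones use letter names F-A-C
Root: F#
Major 3rd above F#: A#
Augmented 5th above F#: C##
The 5th = C##


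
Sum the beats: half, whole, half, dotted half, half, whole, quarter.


Beat values:
  half = 2 beats
  whole = 4 beats
  half = 2 beats
  dotted half = 3 beats
  half = 2 beats
  whole = 4 beats
  quarter = 1 beat
Sum = 2 + 4 + 2 + 3 + 2 + 4 + 1
= 18 beats


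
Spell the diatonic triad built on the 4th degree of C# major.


C# major scale: C# D# E# F# G# A# B#
Diatonic triad on degree 4 stacks scale notes 4, 6, 1: F# A# C#
F#→A# = 4 semitones; F#→C# = 7 semitones → major triad
= F# A# C# (major)


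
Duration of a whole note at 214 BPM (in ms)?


Step by step:
One quarter-note beat = 60000 / BPM = 60000 / 214 ms
Whole note = 4 × quarter note
Duration = 4 × 60000 / 214 = 240000 / 214
= 1121.5 ms


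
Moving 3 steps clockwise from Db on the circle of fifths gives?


Let's work it out.
Each clockwise step on the circle of fifths moves up a perfect 5th
From Db: Db → Ab → Eb → Bb
= Bb


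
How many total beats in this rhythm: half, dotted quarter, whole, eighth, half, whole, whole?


Beat values:
  half = 2 beats
  dotted quarter = 1.5 beats
  whole = 4 beats
  eighth = 0.5 beats
  half = 2 beats
  whole = 4 beats
  whole = 4 beats
Sum = 2 + 1.5 + 4 + 0.5 + 2 + 4 + 4
= 18 beats


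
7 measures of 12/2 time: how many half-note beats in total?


Time signature 12/2: the bottom number 2 means the half note gets one count
The top number 12 means 12 half-note beats per measure
Total = 12 × 7 measures
= 84 half-note beats


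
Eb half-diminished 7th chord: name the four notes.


Reasoning:
Half-diminished 7th chord = root + minor 3rd + diminished 5th + minor 7th
Seventh chords stack in thirds, so the letter names are E-G-B-D
Root: Eb
Minor 3rd above Eb: Gb
Diminished 5th above Eb: Bbb
Minor 7th above Eb: Db
Chord = Eb Gb Bbb Db


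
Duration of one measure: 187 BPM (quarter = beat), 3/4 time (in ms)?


Quarter-note beat duration = 60000 / 187 ms
Beats per measure (3/4) = 3
One measure = 3 × 60000 / 187 = 180000 / 187 ms
= 962.6 ms


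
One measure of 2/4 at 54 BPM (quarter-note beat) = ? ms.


Working:
Quarter-note beat duration = 60000 / 54 ms
Beats per measure (2/4) = 2
One measure = 2 × 60000 / 54 = 120000 / 54 ms
= 2222.2 ms


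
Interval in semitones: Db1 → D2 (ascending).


Absolute semitone position = octave×12 + chromatic position
Db1: 1×12 + 1 = 13
D2: 2×12 + 2 = 26
Difference = 26 - 13 = 13
= 13 semitones


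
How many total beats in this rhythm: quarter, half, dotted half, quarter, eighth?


Solution.
Beat values:
  quarter = 1 beat
  half = 2 beats
  dotted half = 3 beats
  quarter = 1 beat
  eighth = 0.5 beats
Sum = 1 + 2 + 3 + 1 + 0.5
= 7.5 beats


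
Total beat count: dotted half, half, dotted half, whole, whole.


Step by step:
Beat values:
  dotted half = 3 beats
  half = 2 beats
  dotted half = 3 beats
  whole = 4 beats
  whole = 4 beats
Sum = 3 + 2 + 3 + 4 + 4
= 16 beats


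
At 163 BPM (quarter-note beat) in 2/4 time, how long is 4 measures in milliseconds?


Working:
Quarter-note beat duration = 60000 / 163 ms
Beats per measure (2/4) = 2
One measure = 2 × 60000 / 163 = 120000 / 163 ms
4 measures = 4 × 120000 / 163 = 480000 / 163
= 2944.8 ms


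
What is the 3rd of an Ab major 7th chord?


Step by step:
Major 7th chord = root + major 3rd + perfect 5th + major 7th
Seventh chords stack in thirds, so the letter names are A-C-E-G
Root: Ab
Major 3rd above Ab: C
Perfect 5th above Ab: Eb
Major 7th above Ab: G
The 3rd = C


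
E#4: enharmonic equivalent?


Enharmonic notes sound the same pitch but are spelled with different letter names
E# and F name the same pitch class
= F4


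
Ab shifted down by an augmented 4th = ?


augmented 4th: 4 letter names, 6 semitones
Letter: A - 3 → E
Pitch: Ab - 6 semitones, spelled as an E → Ebb
= Ebb


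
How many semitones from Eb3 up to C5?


Working:
Absolute semitone position = octave×12 + chromatic position
Eb3: 3×12 + 3 = 39
C5: 5×12 + 0 = 60
Difference = 60 - 39 = 21
= 21 semitones


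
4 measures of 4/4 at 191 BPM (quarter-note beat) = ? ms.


Let's work it out.
Quarter-note beat duration = 60000 / 191 ms
Beats per measure (4/4) = 4
One measure = 4 × 60000 / 191 = 240000 / 191 ms
4 measures = 4 × 240000 / 191 = 960000 / 191
= 5026.2 ms


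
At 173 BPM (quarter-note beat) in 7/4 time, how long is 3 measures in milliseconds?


Step by step:
Quarter-note beat duration = 60000 / 173 ms
Beats per measure (7/4) = 7
One measure = 7 × 60000 / 173 = 420000 / 173 ms
3 measures = 3 × 420000 / 173 = 1260000 / 173
= 7283.2 ms


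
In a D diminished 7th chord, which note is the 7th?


Working:
Diminished 7th chord = root + minor 3rd + diminished 5th + diminished 7th
Seventh chords stack in thirds, so the letter names are D-F-A-C
Root: D
Minor 3rd above D: F
Diminished 5th above D: Ab
Diminished 7th above D: Cb
The 7th = Cb


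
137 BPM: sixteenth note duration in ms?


Working:
One quarter-note beat = 60000 / BPM = 60000 / 137 ms
Sixteenth note = 1/4 × quarter note
Duration = 1/4 × 60000 / 137 = 15000 / 137
= 109.5 ms


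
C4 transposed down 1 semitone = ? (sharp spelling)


C4: chromatic position 0 in octave 4 → absolute = 4×12 + 0 = 48
Transpose down 1: 48 - 1 = 47
47 = 3×12 + 11 → B in octave 3
Result = B3


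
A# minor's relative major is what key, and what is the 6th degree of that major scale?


The relative major shares the key signature and is a minor 3rd above the minor tonic
A minor 3rd above A# is C#
→ relative major of A# minor is C# major
C# major scale: C# D# E# F# G# A# B#
= C# major; 6th degree = A#


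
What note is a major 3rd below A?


Reasoning:
A 3rd spans 3 letter names, so from A we land on F
A major 3rd = 4 semitones below A
Spell F at that pitch: F
= F


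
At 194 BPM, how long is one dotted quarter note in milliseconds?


Solution.
One quarter-note beat = 60000 / BPM = 60000 / 194 ms
Dotted quarter note = 3/2 × quarter note
Duration = 3/2 × 60000 / 194 = 90000 / 194
= 463.9 ms


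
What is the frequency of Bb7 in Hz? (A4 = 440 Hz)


f = 440 × 2^(n/12) where n = semitones from A4
Bb7: 37 semitones from A4
f = 440 × 2^(37/12)
f = 3729.31 Hz


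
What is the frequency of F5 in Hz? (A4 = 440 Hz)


Working:
f = 440 × 2^(n/12) where n = semitones from A4
F5: 8 semitones from A4
f = 440 × 2^(8/12)
f = 698.46 Hz


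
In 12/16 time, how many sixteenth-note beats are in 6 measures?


Working:
Time signature 12/16: the bottom number 16 means the sixteenth note gets one count
The top number 12 means 12 sixteenth-note beats per measure
Total = 12 × 6 measures
= 72 sixteenth-note beats


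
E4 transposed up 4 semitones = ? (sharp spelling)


Solution.
E4: chromatic position 4 in octave 4 → absolute = 4×12 + 4 = 52
Transpose up 4: 52 + 4 = 56
56 = 4×12 + 8 → G# in octave 4
Result = G#4


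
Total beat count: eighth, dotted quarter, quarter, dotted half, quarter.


Beat values:
  eighth = 0.5 beats
  dotted quarter = 1.5 beats
  quarter = 1 beat
  dotted half = 3 beats
  quarter = 1 beat
Sum = 0.5 + 1.5 + 1 + 3 + 1
= 7 beats


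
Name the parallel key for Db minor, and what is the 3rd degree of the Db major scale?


Parallel keys share the same tonic but differ in mode
Db minor → parallel is Db major
Db major scale: Db Eb F Gb Ab Bb C
= Db major; 3rd degree = F


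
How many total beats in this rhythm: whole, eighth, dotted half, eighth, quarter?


Let's work it out.
Beat values:
  whole = 4 beats
  eighth = 0.5 beats
  dotted half = 3 beats
  eighth = 0.5 beats
  quarter = 1 beat
Sum = 4 + 0.5 + 3 + 0.5 + 1
= 9 beats


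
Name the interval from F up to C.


Working:
Letter names: F → C spans 5 letter names → a 5th
Semitones: F → C = 7 half-steps
A 5th of 7 semitones is a perfect 5th
= perfect 5th


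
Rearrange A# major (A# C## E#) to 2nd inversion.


Root position: A# C## E#
2nd inversion: move root and 3rd up an octave
Bass note: E#
Notes (bottom to top) = E# A# C##


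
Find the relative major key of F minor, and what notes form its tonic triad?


Reasoning:
The relative major shares the key signature and is a minor 3rd above the minor tonic
A minor 3rd above F is Ab
→ relative major of F minor is Ab major
Tonic triad of Ab major = root + major 3rd + perfect 5th = Ab C Eb
= Ab major; triad = Ab C Eb


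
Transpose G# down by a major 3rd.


major 3rd: 3 letter names, 4 semitones
Letter: G - 2 → E
Pitch: G# - 4 semitones, spelled as an E → E
= E


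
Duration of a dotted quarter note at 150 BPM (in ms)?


Solution.
One quarter-note beat = 60000 / BPM = 60000 / 150 ms
Dotted quarter note = 3/2 × quarter note
Duration = 3/2 × 60000 / 150 = 90000 / 150
= 600.0 ms


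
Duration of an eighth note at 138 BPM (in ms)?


Reasoning:
One quarter-note beat = 60000 / BPM = 60000 / 138 ms
Eighth note = 1/2 × quarter note
Duration = 1/2 × 60000 / 138 = 30000 / 138
= 217.4 ms


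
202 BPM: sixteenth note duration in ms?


Step by step:
One quarter-note beat = 60000 / BPM = 60000 / 202 ms
Sixteenth note = 1/4 × quarter note
Duration = 1/4 × 60000 / 202 = 15000 / 202
= 74.3 ms


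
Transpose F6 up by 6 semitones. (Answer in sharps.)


F6: chromatic position 5 in octave 6 → absolute = 6×12 + 5 = 77
Transpose up 6: 77 + 6 = 83
83 = 6×12 + 11 → B in octave 6
Result = B6


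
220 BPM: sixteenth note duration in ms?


Working:
One quarter-note beat = 60000 / BPM = 60000 / 220 ms
Sixteenth note = 1/4 × quarter note
Duration = 1/4 × 60000 / 220 = 15000 / 220
= 68.2 ms


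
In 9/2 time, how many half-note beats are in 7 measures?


Working:
Time signature 9/2: the bottom number 2 means the half note gets one count
The top number 9 means 9 half-note beats per measure
Total = 9 × 7 measures
= 63 half-note beats


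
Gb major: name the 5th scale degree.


Working:
Major scale pattern: W-W-H-W-W-W-H (2-2-1-2-2-2-1 semitones)
Starting from Gb:
  Gb + 2 semitones → Ab
  Ab + 2 semitones → Bb
  Bb + 1 semitone → Cb
  Cb + 2 semitones → Db
  Db + 2 semitones → Eb
  Eb + 2 semitones → F
  F + 1 semitone → Gb
Scale: Gb Ab Bb Cb Db Eb F
Degree 5 = Db


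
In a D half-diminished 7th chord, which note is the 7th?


Half-diminished 7th chord = root + minor 3rd + diminished 5th + minor 7th
Seventh chords stack in thirds, so the letter names are D-F-A-C
Root: D
Minor 3rd above D: F
Diminished 5th above D: Ab
Minor 7th above D: C
The 7th = C


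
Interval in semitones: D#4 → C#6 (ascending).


Absolute semitone position = octave×12 + chromatic position
D#4: 4×12 + 3 = 51
C#6: 6×12 + 1 = 73
Difference = 73 - 51 = 22
= 22 semitones


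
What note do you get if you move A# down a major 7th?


Solution.
major 7th: 7 letter names, 11 semitones
Letter: A - 6 → B
Pitch: A# - 11 semitones, spelled as a B → B
= B


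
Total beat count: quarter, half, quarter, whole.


Solution.
Beat values:
  quarter = 1 beat
  half = 2 beats
  quarter = 1 beat
  whole = 4 beats
Sum = 1 + 2 + 1 + 4
= 8 beats


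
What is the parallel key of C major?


Solution.
Parallel keys share the same tonic but differ in mode
C major → parallel is C minor
= C minor


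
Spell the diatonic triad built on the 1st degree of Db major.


Let's work it out.
Db major scale: Db Eb F Gb Ab Bb C
Diatonic triad on degree 1 stacks scale notes 1, 3, 5: Db F Ab
Db→F = 4 semitones; Db→Ab = 7 semitones → major triad
= Db F Ab (major)


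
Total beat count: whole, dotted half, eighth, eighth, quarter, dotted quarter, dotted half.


Let's work it out.
Beat values:
  whole = 4 beats
  dotted half = 3 beats
  eighth = 0.5 beats
  eighth = 0.5 beats
  quarter = 1 beat
  dotted quarter = 1.5 beats
  dotted half = 3 beats
Sum = 4 + 3 + 0.5 + 0.5 + 1 + 1.5 + 3
= 13.5 beats


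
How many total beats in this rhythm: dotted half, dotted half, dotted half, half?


Let's work it out.
Beat values:
  dotted half = 3 beats
  dotted half = 3 beats
  dotted half = 3 beats
  half = 2 beats
Sum = 3 + 3 + 3 + 2
= 11 beats


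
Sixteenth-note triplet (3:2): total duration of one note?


Solution.
Triplet: 3 notes occupy the space of 2 sixteenth notes
Space = 2 × 1/4 = 1/2 beats
Each triplet note = 1/2 / 3 = 1/6 beats
= 1/6 beats


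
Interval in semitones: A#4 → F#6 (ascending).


Absolute semitone position = octave×12 + chromatic position
A#4: 4×12 + 10 = 58
F#6: 6×12 + 6 = 78
Difference = 78 - 58 = 20
= 20 semitones


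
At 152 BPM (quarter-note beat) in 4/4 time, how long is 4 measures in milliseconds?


Quarter-note beat duration = 60000 / 152 ms
Beats per measure (4/4) = 4
One measure = 4 × 60000 / 152 = 240000 / 152 ms
4 measures = 4 × 240000 / 152 = 960000 / 152
= 6315.8 ms


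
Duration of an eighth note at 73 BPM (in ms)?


One quarter-note beat = 60000 / BPM = 60000 / 73 ms
Eighth note = 1/2 × quarter note
Duration = 1/2 × 60000 / 73 = 30000 / 73
= 411.0 ms


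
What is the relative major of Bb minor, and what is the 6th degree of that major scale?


Solution.
The relative major shares the key signature and is a minor 3rd above the minor tonic
A minor 3rd above Bb is Db
→ relative major of Bb minor is Db major
Db major scale: Db Eb F Gb Ab Bb C
= Db major; 6th degree = Bb
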